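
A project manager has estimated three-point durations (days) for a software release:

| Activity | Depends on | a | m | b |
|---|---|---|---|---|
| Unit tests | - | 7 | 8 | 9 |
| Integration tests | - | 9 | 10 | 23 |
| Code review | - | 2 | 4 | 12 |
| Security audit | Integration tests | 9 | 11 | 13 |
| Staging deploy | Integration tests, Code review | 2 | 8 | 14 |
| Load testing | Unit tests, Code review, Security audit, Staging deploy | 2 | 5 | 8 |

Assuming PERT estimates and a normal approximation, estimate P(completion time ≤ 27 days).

te_Unit tests = (7 + 4·8 + 9)/6 = 48/6 = 8; σ²_Unit tests = ((9−7)/6)² = 0.111
te_Integration tests = (9 + 4·10 + 23)/6 = 72/6 = 12; σ²_Integration tests = ((23−9)/6)² = 5.444
te_Code review = (2 + 4·4 + 12)/6 = 30/6 = 5; σ²_Code review = ((12−2)/6)² = 2.778
te_Security audit = (9 + 4·11 + 13)/6 = 66/6 = 11; σ²_Security audit = ((13−9)/6)² = 0.444
te_Staging deploy = (2 + 4·8 + 14)/6 = 48/6 = 8; σ²_Staging deploy = ((14−2)/6)² = 4.000
te_Load testing = (2 + 4·5 + 8)/6 = 30/6 = 5; σ²_Load testing = ((8−2)/6)² = 1.000

Forward pass:
ES_Unit tests = 0; EF_Unit tests = 8
ES_Integration tests = 0; EF_Integration tests = 12
ES_Code review = 0; EF_Code review = 5
ES_Security audit = 12; EF_Security audit = 12+11 = 23
ES_Staging deploy = max(EF_Integration tests=12, EF_Code review=5) = 12; EF_Staging deploy = 12+8 = 20
ES_Load testing = max(EF_Unit tests=8, EF_Code review=5, EF_Security audit=23, EF_Staging deploy=20) = 23; EF_Load testing = 23+5 = 28
Expected project duration μ = 28 days. Critical path: Integration tests → Security audit → Load testing.

Variance along critical path = 5.444 + 0.444 + 1.000 = 6.889; σ = √6.889 = 2.625 days.
Z = (27 − 28) / 2.625 = -0.381
P(T ≤ 27) = Φ(-0.381) ≈ 0.352

0.352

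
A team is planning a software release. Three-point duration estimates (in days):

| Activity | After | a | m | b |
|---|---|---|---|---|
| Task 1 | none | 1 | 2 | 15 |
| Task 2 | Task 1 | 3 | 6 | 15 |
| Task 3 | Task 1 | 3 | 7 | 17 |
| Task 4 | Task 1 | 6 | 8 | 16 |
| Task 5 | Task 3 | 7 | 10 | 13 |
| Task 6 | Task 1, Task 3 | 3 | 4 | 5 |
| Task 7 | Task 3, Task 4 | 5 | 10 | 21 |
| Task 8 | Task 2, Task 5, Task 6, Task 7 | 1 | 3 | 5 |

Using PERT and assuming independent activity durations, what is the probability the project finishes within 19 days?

0.022

te_Task 1 = (1 + 4·2 + 15)/6 = 24/6 = 4; σ²_Task 1 = ((15−1)/6)² = 5.444
te_Task 2 = (3 + 4·6 + 15)/6 = 42/6 = 7; σ²_Task 2 = ((15−3)/6)² = 4.000
te_Task 3 = (3 + 4·7 + 17)/6 = 48/6 = 8; σ²_Task 3 = ((17−3)/6)² = 5.444
te_Task 4 = (6 + 4·8 + 16)/6 = 54/6 = 9; σ²_Task 4 = ((16−6)/6)² = 2.778
te_Task 5 = (7 + 4·10 + 13)/6 = 60/6 = 10; σ²_Task 5 = ((13−7)/6)² = 1.000
te_Task 6 = (3 + 4·4 + 5)/6 = 24/6 = 4; σ²_Task 6 = ((5−3)/6)² = 0.111
te_Task 7 = (5 + 4·10 + 21)/6 = 66/6 = 11; σ²_Task 7 = ((21−5)/6)² = 7.111
te_Task 8 = (1 + 4·3 + 5)/6 = 18/6 = 3; σ²_Task 8 = ((5−1)/6)² = 0.444

Forward pass:
ES_Task 1 = 0; EF_Task 1 = 4
ES_Task 2 = 4; EF_Task 2 = 4+7 = 11
ES_Task 3 = 4; EF_Task 3 = 4+8 = 12
ES_Task 4 = 4; EF_Task 4 = 4+9 = 13
ES_Task 5 = 12; EF_Task 5 = 12+10 = 22
ES_Task 6 = max(EF_Task 1=4, EF_Task 3=12) = 12; EF_Task 6 = 12+4 = 16
ES_Task 7 = max(EF_Task 3=12, EF_Task 4=13) = 13; EF_Task 7 = 13+11 = 24
ES_Task 8 = max(EF_Task 2=11, EF_Task 5=22, EF_Task 6=16, EF_Task 7=24) = 24; EF_Task 8 = 24+3 = 27
Expected project duration μ = 27 days. Critical path: Task 1 → Task 4 → Task 7 → Task 8.

Variance along critical path = 5.444 + 2.778 + 7.111 + 0.444 = 15.778; σ = √15.778 = 3.972 days.
Z = (19 − 27) / 3.972 = -2.014
P(T ≤ 19) = Φ(-2.014) ≈ 0.022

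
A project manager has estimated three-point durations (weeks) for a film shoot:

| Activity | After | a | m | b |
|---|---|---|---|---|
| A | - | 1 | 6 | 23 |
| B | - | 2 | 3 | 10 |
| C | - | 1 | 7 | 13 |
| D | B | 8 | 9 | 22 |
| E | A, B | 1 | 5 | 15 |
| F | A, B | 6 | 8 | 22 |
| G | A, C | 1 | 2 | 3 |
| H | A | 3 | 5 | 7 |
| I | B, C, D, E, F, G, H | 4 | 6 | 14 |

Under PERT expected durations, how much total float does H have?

5 weeks

te_A = (1 + 4·6 + 23)/6 = 48/6 = 8
te_B = (2 + 4·3 + 10)/6 = 24/6 = 4
te_C = (1 + 4·7 + 13)/6 = 42/6 = 7
te_D = (8 + 4·9 + 22)/6 = 66/6 = 11
te_E = (1 + 4·5 + 15)/6 = 36/6 = 6
te_F = (6 + 4·8 + 22)/6 = 60/6 = 10
te_G = (1 + 4·2 + 3)/6 = 12/6 = 2
te_H = (3 + 4·5 + 7)/6 = 30/6 = 5
te_I = (4 + 4·6 + 14)/6 = 42/6 = 7

Forward pass:
ES_A = 0; EF_A = 8
ES_B = 0; EF_B = 4
ES_C = 0; EF_C = 7
ES_D = 4; EF_D = 4+11 = 15
ES_E = max(EF_A=8, EF_B=4) = 8; EF_E = 8+6 = 14
ES_F = max(EF_A=8, EF_B=4) = 8; EF_F = 8+10 = 18
ES_G = max(EF_A=8, EF_C=7) = 8; EF_G = 8+2 = 10
ES_H = 8; EF_H = 8+5 = 13
ES_I = max(EF_B=4, EF_C=7, EF_D=15, EF_E=14, EF_F=18, EF_G=10, EF_H=13) = 18; EF_I = 18+7 = 25
Expected project duration μ = 25 weeks. Critical path: A → F → I.

Backward pass:
LF_I = 25; LS_I = 25−7 = 18
LF_H = LS_I = 18; LS_H = 18−5 = 13
LF_G = LS_I = 18; LS_G = 18−2 = 16
LF_F = LS_I = 18; LS_F = 18−10 = 8
LF_E = LS_I = 18; LS_E = 18−6 = 12
LF_D = LS_I = 18; LS_D = 18−11 = 7
LF_C = min(LS_G=16, LS_I=18) = 16; LS_C = 16−7 = 9
LF_B = min(LS_D=7, LS_E=12, LS_F=8, LS_I=18) = 7; LS_B = 7−4 = 3
LF_A = min(LS_E=12, LS_F=8, LS_G=16, LS_H=13) = 8; LS_A = 8−8 = 0
Slack_H = LS_H − ES_H = 13 − 8 = 5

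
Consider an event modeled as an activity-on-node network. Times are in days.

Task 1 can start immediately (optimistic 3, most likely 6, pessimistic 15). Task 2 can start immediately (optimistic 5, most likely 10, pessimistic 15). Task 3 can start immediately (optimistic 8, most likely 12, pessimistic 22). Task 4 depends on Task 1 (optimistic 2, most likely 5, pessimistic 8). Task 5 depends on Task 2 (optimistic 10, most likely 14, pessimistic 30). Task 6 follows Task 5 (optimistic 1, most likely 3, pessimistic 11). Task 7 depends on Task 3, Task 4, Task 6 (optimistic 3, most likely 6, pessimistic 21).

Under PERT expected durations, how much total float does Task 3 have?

17 days

te_Task 1 = (3 + 4·6 + 15)/6 = 42/6 = 7
te_Task 2 = (5 + 4·10 + 15)/6 = 60/6 = 10
te_Task 3 = (8 + 4·12 + 22)/6 = 78/6 = 13
te_Task 4 = (2 + 4·5 + 8)/6 = 30/6 = 5
te_Task 5 = (10 + 4·14 + 30)/6 = 96/6 = 16
te_Task 6 = (1 + 4·3 + 11)/6 = 24/6 = 4
te_Task 7 = (3 + 4·6 + 21)/6 = 48/6 = 8

Forward pass:
ES_Task 1 = 0; EF_Task 1 = 7
ES_Task 2 = 0; EF_Task 2 = 10
ES_Task 3 = 0; EF_Task 3 = 13
ES_Task 4 = 7; EF_Task 4 = 7+5 = 12
ES_Task 5 = 10; EF_Task 5 = 10+16 = 26
ES_Task 6 = 26; EF_Task 6 = 26+4 = 30
ES_Task 7 = max(EF_Task 3=13, EF_Task 4=12, EF_Task 6=30) = 30; EF_Task 7 = 30+8 = 38
Expected project duration μ = 38 days. Critical path: Task 2 → Task 5 → Task 6 → Task 7.

Backward pass:
LF_Task 7 = 38; LS_Task 7 = 38−8 = 30
LF_Task 6 = LS_Task 7 = 30; LS_Task 6 = 30−4 = 26
LF_Task 5 = LS_Task 6 = 26; LS_Task 5 = 26−16 = 10
LF_Task 4 = LS_Task 7 = 30; LS_Task 4 = 30−5 = 25
LF_Task 3 = LS_Task 7 = 30; LS_Task 3 = 30−13 = 17
LF_Task 2 = LS_Task 5 = 10; LS_Task 2 = 10−10 = 0
LF_Task 1 = LS_Task 4 = 25; LS_Task 1 = 25−7 = 18
Slack_Task 3 = LS_Task 3 − ES_Task 3 = 17 − 0 = 17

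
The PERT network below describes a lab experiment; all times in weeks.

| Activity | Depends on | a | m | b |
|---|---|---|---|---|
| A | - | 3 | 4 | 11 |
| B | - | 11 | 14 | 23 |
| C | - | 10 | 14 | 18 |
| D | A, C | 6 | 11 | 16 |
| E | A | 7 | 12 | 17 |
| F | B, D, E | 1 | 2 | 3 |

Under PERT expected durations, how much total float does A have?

te_A = (3 + 4·4 + 11)/6 = 30/6 = 5
te_B = (11 + 4·14 + 23)/6 = 90/6 = 15
te_C = (10 + 4·14 + 18)/6 = 84/6 = 14
te_D = (6 + 4·11 + 16)/6 = 66/6 = 11
te_E = (7 + 4·12 + 17)/6 = 72/6 = 12
te_F = (1 + 4·2 + 3)/6 = 12/6 = 2

Forward pass:
ES_A = 0; EF_A = 5
ES_B = 0; EF_B = 15
ES_C = 0; EF_C = 14
ES_D = max(EF_A=5, EF_C=14) = 14; EF_D = 14+11 = 25
ES_E = 5; EF_E = 5+12 = 17
ES_F = max(EF_B=15, EF_D=25, EF_E=17) = 25; EF_F = 25+2 = 27
Expected project duration μ = 27 weeks. Critical path: C → D → F.

Backward pass:
LF_F = 27; LS_F = 27−2 = 25
LF_E = LS_F = 25; LS_E = 25−12 = 13
LF_D = LS_F = 25; LS_D = 25−11 = 14
LF_C = LS_D = 14; LS_C = 14−14 = 0
LF_B = LS_F = 25; LS_B = 25−15 = 10
LF_A = min(LS_D=14, LS_E=13) = 13; LS_A = 13−5 = 8
Slack_A = LS_A − ES_A = 8 − 0 = 8

8 weeks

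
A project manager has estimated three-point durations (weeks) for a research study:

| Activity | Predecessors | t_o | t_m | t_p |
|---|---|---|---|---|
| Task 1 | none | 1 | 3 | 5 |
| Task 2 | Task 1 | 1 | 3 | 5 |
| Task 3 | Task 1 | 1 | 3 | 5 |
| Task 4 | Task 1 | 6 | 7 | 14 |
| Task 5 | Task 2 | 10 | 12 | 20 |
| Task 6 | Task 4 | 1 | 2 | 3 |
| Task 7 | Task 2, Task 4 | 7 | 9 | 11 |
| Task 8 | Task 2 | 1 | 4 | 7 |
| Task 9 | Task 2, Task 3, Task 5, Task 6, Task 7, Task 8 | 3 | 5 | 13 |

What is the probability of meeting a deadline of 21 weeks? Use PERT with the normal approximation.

te_Task 1 = (1 + 4·3 + 5)/6 = 18/6 = 3; σ²_Task 1 = ((5−1)/6)² = 0.444
te_Task 2 = (1 + 4·3 + 5)/6 = 18/6 = 3; σ²_Task 2 = ((5−1)/6)² = 0.444
te_Task 3 = (1 + 4·3 + 5)/6 = 18/6 = 3; σ²_Task 3 = ((5−1)/6)² = 0.444
te_Task 4 = (6 + 4·7 + 14)/6 = 48/6 = 8; σ²_Task 4 = ((14−6)/6)² = 1.778
te_Task 5 = (10 + 4·12 + 20)/6 = 78/6 = 13; σ²_Task 5 = ((20−10)/6)² = 2.778
te_Task 6 = (1 + 4·2 + 3)/6 = 12/6 = 2; σ²_Task 6 = ((3−1)/6)² = 0.111
te_Task 7 = (7 + 4·9 + 11)/6 = 54/6 = 9; σ²_Task 7 = ((11−7)/6)² = 0.444
te_Task 8 = (1 + 4·4 + 7)/6 = 24/6 = 4; σ²_Task 8 = ((7−1)/6)² = 1.000
te_Task 9 = (3 + 4·5 + 13)/6 = 36/6 = 6; σ²_Task 9 = ((13−3)/6)² = 2.778

Forward pass:
ES_Task 1 = 0; EF_Task 1 = 3
ES_Task 2 = 3; EF_Task 2 = 3+3 = 6
ES_Task 3 = 3; EF_Task 3 = 3+3 = 6
ES_Task 4 = 3; EF_Task 4 = 3+8 = 11
ES_Task 5 = 6; EF_Task 5 = 6+13 = 19
ES_Task 6 = 11; EF_Task 6 = 11+2 = 13
ES_Task 7 = max(EF_Task 2=6, EF_Task 4=11) = 11; EF_Task 7 = 11+9 = 20
ES_Task 8 = 6; EF_Task 8 = 6+4 = 10
ES_Task 9 = max(EF_Task 2=6, EF_Task 3=6, EF_Task 5=19, EF_Task 6=13, EF_Task 7=20, EF_Task 8=10) = 20; EF_Task 9 = 20+6 = 26
Expected project duration μ = 26 weeks. Critical path: Task 1 → Task 4 → Task 7 → Task 9.

Variance along critical path = 0.444 + 1.778 + 0.444 + 2.778 = 5.444; σ = √5.444 = 2.333 weeks.
Z = (21 − 26) / 2.333 = -2.143
P(T ≤ 21) = Φ(-2.143) ≈ 0.016

0.016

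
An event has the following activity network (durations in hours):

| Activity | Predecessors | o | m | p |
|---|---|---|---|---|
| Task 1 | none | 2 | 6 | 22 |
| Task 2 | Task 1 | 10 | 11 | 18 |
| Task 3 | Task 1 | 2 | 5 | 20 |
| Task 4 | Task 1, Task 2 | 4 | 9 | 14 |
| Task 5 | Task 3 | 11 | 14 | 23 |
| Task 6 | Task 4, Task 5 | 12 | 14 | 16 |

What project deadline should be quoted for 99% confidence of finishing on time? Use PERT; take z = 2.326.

55.5 hours

te_Task 1 = (2 + 4·6 + 22)/6 = 48/6 = 8; σ²_Task 1 = ((22−2)/6)² = 11.111
te_Task 2 = (10 + 4·11 + 18)/6 = 72/6 = 12; σ²_Task 2 = ((18−10)/6)² = 1.778
te_Task 3 = (2 + 4·5 + 20)/6 = 42/6 = 7; σ²_Task 3 = ((20−2)/6)² = 9.000
te_Task 4 = (4 + 4·9 + 14)/6 = 54/6 = 9; σ²_Task 4 = ((14−4)/6)² = 2.778
te_Task 5 = (11 + 4·14 + 23)/6 = 90/6 = 15; σ²_Task 5 = ((23−11)/6)² = 4.000
te_Task 6 = (12 + 4·14 + 16)/6 = 84/6 = 14; σ²_Task 6 = ((16−12)/6)² = 0.444

Forward pass:
ES_Task 1 = 0; EF_Task 1 = 8
ES_Task 2 = 8; EF_Task 2 = 8+12 = 20
ES_Task 3 = 8; EF_Task 3 = 8+7 = 15
ES_Task 4 = max(EF_Task 1=8, EF_Task 2=20) = 20; EF_Task 4 = 20+9 = 29
ES_Task 5 = 15; EF_Task 5 = 15+15 = 30
ES_Task 6 = max(EF_Task 4=29, EF_Task 5=30) = 30; EF_Task 6 = 30+14 = 44
Expected project duration μ = 44 hours. Critical path: Task 1 → Task 3 → Task 5 → Task 6.

Variance along critical path = 11.111 + 9.000 + 4.000 + 0.444 = 24.556; σ = 4.955 hours.
D = μ + z·σ = 44 + 2.326·4.955 = 55.5 hours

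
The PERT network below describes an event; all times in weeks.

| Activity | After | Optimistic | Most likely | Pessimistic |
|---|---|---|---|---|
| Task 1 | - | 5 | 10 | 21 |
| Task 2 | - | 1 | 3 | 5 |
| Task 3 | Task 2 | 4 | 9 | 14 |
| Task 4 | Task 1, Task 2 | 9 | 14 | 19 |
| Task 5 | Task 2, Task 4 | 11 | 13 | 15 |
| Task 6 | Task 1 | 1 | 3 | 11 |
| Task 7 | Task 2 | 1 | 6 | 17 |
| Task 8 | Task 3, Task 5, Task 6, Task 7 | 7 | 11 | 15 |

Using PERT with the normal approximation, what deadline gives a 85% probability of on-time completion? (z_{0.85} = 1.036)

52.6 weeks

te_Task 1 = (5 + 4·10 + 21)/6 = 66/6 = 11; σ²_Task 1 = ((21−5)/6)² = 7.111
te_Task 2 = (1 + 4·3 + 5)/6 = 18/6 = 3; σ²_Task 2 = ((5−1)/6)² = 0.444
te_Task 3 = (4 + 4·9 + 14)/6 = 54/6 = 9; σ²_Task 3 = ((14−4)/6)² = 2.778
te_Task 4 = (9 + 4·14 + 19)/6 = 84/6 = 14; σ²_Task 4 = ((19−9)/6)² = 2.778
te_Task 5 = (11 + 4·13 + 15)/6 = 78/6 = 13; σ²_Task 5 = ((15−11)/6)² = 0.444
te_Task 6 = (1 + 4·3 + 11)/6 = 24/6 = 4; σ²_Task 6 = ((11−1)/6)² = 2.778
te_Task 7 = (1 + 4·6 + 17)/6 = 42/6 = 7; σ²_Task 7 = ((17−1)/6)² = 7.111
te_Task 8 = (7 + 4·11 + 15)/6 = 66/6 = 11; σ²_Task 8 = ((15−7)/6)² = 1.778

Forward pass:
ES_Task 1 = 0; EF_Task 1 = 11
ES_Task 2 = 0; EF_Task 2 = 3
ES_Task 3 = 3; EF_Task 3 = 3+9 = 12
ES_Task 4 = max(EF_Task 1=11, EF_Task 2=3) = 11; EF_Task 4 = 11+14 = 25
ES_Task 5 = max(EF_Task 2=3, EF_Task 4=25) = 25; EF_Task 5 = 25+13 = 38
ES_Task 6 = 11; EF_Task 6 = 11+4 = 15
ES_Task 7 = 3; EF_Task 7 = 3+7 = 10
ES_Task 8 = max(EF_Task 3=12, EF_Task 5=38, EF_Task 6=15, EF_Task 7=10) = 38; EF_Task 8 = 38+11 = 49
Expected project duration μ = 49 weeks. Critical path: Task 1 → Task 4 → Task 5 → Task 8.

Variance along critical path = 7.111 + 2.778 + 0.444 + 1.778 = 12.111; σ = 3.480 weeks.
D = μ + z·σ = 49 + 1.036·3.480 = 52.6 weeks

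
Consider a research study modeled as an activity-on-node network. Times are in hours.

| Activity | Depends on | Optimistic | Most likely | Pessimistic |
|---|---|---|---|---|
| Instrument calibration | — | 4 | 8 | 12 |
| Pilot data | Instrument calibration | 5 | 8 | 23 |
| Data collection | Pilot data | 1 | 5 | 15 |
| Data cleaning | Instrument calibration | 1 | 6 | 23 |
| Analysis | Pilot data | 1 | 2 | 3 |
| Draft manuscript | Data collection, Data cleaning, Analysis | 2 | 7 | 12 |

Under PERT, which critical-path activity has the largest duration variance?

te_Instrument calibration = (4 + 4·8 + 12)/6 = 48/6 = 8; σ²_Instrument calibration = ((12−4)/6)² = 1.778
te_Pilot data = (5 + 4·8 + 23)/6 = 60/6 = 10; σ²_Pilot data = ((23−5)/6)² = 9.000
te_Data collection = (1 + 4·5 + 15)/6 = 36/6 = 6; σ²_Data collection = ((15−1)/6)² = 5.444
te_Data cleaning = (1 + 4·6 + 23)/6 = 48/6 = 8; σ²_Data cleaning = ((23−1)/6)² = 13.444
te_Analysis = (1 + 4·2 + 3)/6 = 12/6 = 2; σ²_Analysis = ((3−1)/6)² = 0.111
te_Draft manuscript = (2 + 4·7 + 12)/6 = 42/6 = 7; σ²_Draft manuscript = ((12−2)/6)² = 2.778

Forward pass:
ES_Instrument calibration = 0; EF_Instrument calibration = 8
ES_Pilot data = 8; EF_Pilot data = 8+10 = 18
ES_Data collection = 18; EF_Data collection = 18+6 = 24
ES_Data cleaning = 8; EF_Data cleaning = 8+8 = 16
ES_Analysis = 18; EF_Analysis = 18+2 = 20
ES_Draft manuscript = max(EF_Data collection=24, EF_Data cleaning=16, EF_Analysis=20) = 24; EF_Draft manuscript = 24+7 = 31
Expected project duration μ = 31 hours. Critical path: Instrument calibration → Pilot data → Data collection → Draft manuscript.

Variances on critical path: σ²_Instrument calibration=1.778, σ²_Pilot data=9.000, σ²_Data collection=5.444, σ²_Draft manuscript=2.778.
Largest is σ²_Pilot data = 9.000.

Pilot data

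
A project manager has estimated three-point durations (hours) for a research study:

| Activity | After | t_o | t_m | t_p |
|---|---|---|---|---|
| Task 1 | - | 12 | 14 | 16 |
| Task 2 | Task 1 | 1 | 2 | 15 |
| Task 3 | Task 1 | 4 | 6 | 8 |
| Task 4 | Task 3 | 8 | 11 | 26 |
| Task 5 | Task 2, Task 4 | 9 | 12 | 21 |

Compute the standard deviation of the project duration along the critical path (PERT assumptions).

te_Task 1 = (12 + 4·14 + 16)/6 = 84/6 = 14; σ²_Task 1 = ((16−12)/6)² = 0.444
te_Task 2 = (1 + 4·2 + 15)/6 = 24/6 = 4; σ²_Task 2 = ((15−1)/6)² = 5.444
te_Task 3 = (4 + 4·6 + 8)/6 = 36/6 = 6; σ²_Task 3 = ((8−4)/6)² = 0.444
te_Task 4 = (8 + 4·11 + 26)/6 = 78/6 = 13; σ²_Task 4 = ((26−8)/6)² = 9.000
te_Task 5 = (9 + 4·12 + 21)/6 = 78/6 = 13; σ²_Task 5 = ((21−9)/6)² = 4.000

Forward pass:
ES_Task 1 = 0; EF_Task 1 = 14
ES_Task 2 = 14; EF_Task 2 = 14+4 = 18
ES_Task 3 = 14; EF_Task 3 = 14+6 = 20
ES_Task 4 = 20; EF_Task 4 = 20+13 = 33
ES_Task 5 = max(EF_Task 2=18, EF_Task 4=33) = 33; EF_Task 5 = 33+13 = 46
Expected project duration μ = 46 hours. Critical path: Task 1 → Task 3 → Task 4 → Task 5.

Variance along critical path = 0.444 + 0.444 + 9.000 + 4.000 = 13.889
σ = √13.889 = 3.727 hours

3.73 hours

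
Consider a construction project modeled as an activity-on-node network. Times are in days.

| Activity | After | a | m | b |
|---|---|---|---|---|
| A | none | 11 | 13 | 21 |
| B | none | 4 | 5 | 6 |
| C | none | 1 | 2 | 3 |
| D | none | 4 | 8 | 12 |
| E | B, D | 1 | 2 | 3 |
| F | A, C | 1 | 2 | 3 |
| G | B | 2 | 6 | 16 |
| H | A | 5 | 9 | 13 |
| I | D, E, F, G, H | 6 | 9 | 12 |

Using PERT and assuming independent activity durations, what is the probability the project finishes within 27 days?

te_A = (11 + 4·13 + 21)/6 = 84/6 = 14; σ²_A = ((21−11)/6)² = 2.778
te_B = (4 + 4·5 + 6)/6 = 30/6 = 5; σ²_B = ((6−4)/6)² = 0.111
te_C = (1 + 4·2 + 3)/6 = 12/6 = 2; σ²_C = ((3−1)/6)² = 0.111
te_D = (4 + 4·8 + 12)/6 = 48/6 = 8; σ²_D = ((12−4)/6)² = 1.778
te_E = (1 + 4·2 + 3)/6 = 12/6 = 2; σ²_E = ((3−1)/6)² = 0.111
te_F = (1 + 4·2 + 3)/6 = 12/6 = 2; σ²_F = ((3−1)/6)² = 0.111
te_G = (2 + 4·6 + 16)/6 = 42/6 = 7; σ²_G = ((16−2)/6)² = 5.444
te_H = (5 + 4·9 + 13)/6 = 54/6 = 9; σ²_H = ((13−5)/6)² = 1.778
te_I = (6 + 4·9 + 12)/6 = 54/6 = 9; σ²_I = ((12−6)/6)² = 1.000

Forward pass:
ES_A = 0; EF_A = 14
ES_B = 0; EF_B = 5
ES_C = 0; EF_C = 2
ES_D = 0; EF_D = 8
ES_E = max(EF_B=5, EF_D=8) = 8; EF_E = 8+2 = 10
ES_F = max(EF_A=14, EF_C=2) = 14; EF_F = 14+2 = 16
ES_G = 5; EF_G = 5+7 = 12
ES_H = 14; EF_H = 14+9 = 23
ES_I = max(EF_D=8, EF_E=10, EF_F=16, EF_G=12, EF_H=23) = 23; EF_I = 23+9 = 32
Expected project duration μ = 32 days. Critical path: A → H → I.

Variance along critical path = 2.778 + 1.778 + 1.000 = 5.556; σ = √5.556 = 2.357 days.
Z = (27 − 32) / 2.357 = -2.121
P(T ≤ 27) = Φ(-2.121) ≈ 0.017

0.017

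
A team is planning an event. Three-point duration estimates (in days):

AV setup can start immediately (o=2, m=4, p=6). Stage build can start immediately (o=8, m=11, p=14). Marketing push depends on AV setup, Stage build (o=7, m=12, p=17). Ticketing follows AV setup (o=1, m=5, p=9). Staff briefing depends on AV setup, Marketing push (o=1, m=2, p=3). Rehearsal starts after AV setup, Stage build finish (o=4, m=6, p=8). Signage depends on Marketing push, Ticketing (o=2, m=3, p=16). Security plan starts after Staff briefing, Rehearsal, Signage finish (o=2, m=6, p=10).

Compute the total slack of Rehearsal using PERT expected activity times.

te_AV setup = (2 + 4·4 + 6)/6 = 24/6 = 4
te_Stage build = (8 + 4·11 + 14)/6 = 66/6 = 11
te_Marketing push = (7 + 4·12 + 17)/6 = 72/6 = 12
te_Ticketing = (1 + 4·5 + 9)/6 = 30/6 = 5
te_Staff briefing = (1 + 4·2 + 3)/6 = 12/6 = 2
te_Rehearsal = (4 + 4·6 + 8)/6 = 36/6 = 6
te_Signage = (2 + 4·3 + 16)/6 = 30/6 = 5
te_Security plan = (2 + 4·6 + 10)/6 = 36/6 = 6

Forward pass:
ES_AV setup = 0; EF_AV setup = 4
ES_Stage build = 0; EF_Stage build = 11
ES_Marketing push = max(EF_AV setup=4, EF_Stage build=11) = 11; EF_Marketing push = 11+12 = 23
ES_Ticketing = 4; EF_Ticketing = 4+5 = 9
ES_Staff briefing = max(EF_AV setup=4, EF_Marketing push=23) = 23; EF_Staff briefing = 23+2 = 25
ES_Rehearsal = max(EF_AV setup=4, EF_Stage build=11) = 11; EF_Rehearsal = 11+6 = 17
ES_Signage = max(EF_Marketing push=23, EF_Ticketing=9) = 23; EF_Signage = 23+5 = 28
ES_Security plan = max(EF_Staff briefing=25, EF_Rehearsal=17, EF_Signage=28) = 28; EF_Security plan = 28+6 = 34
Expected project duration μ = 34 days. Critical path: Stage build → Marketing push → Signage → Security plan.

Backward pass:
LF_Security plan = 34; LS_Security plan = 34−6 = 28
LF_Signage = LS_Security plan = 28; LS_Signage = 28−5 = 23
LF_Rehearsal = LS_Security plan = 28; LS_Rehearsal = 28−6 = 22
LF_Staff briefing = LS_Security plan = 28; LS_Staff briefing = 28−2 = 26
LF_Ticketing = LS_Signage = 23; LS_Ticketing = 23−5 = 18
LF_Marketing push = min(LS_Staff briefing=26, LS_Signage=23) = 23; LS_Marketing push = 23−12 = 11
LF_Stage build = min(LS_Marketing push=11, LS_Rehearsal=22) = 11; LS_Stage build = 11−11 = 0
LF_AV setup = min(LS_Marketing push=11, LS_Ticketing=18, LS_Staff briefing=26, LS_Rehearsal=22) = 11; LS_AV setup = 11−4 = 7
Slack_Rehearsal = LS_Rehearsal − ES_Rehearsal = 22 − 11 = 11

11 days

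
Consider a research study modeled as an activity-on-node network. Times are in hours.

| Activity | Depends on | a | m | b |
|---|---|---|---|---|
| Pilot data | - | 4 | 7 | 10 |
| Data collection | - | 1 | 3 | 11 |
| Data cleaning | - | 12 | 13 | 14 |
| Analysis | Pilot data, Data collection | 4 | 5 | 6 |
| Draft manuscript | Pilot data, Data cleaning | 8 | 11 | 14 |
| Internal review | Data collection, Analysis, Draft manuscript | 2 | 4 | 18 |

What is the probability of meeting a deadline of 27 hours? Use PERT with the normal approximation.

0.148

te_Pilot data = (4 + 4·7 + 10)/6 = 42/6 = 7; σ²_Pilot data = ((10−4)/6)² = 1.000
te_Data collection = (1 + 4·3 + 11)/6 = 24/6 = 4; σ²_Data collection = ((11−1)/6)² = 2.778
te_Data cleaning = (12 + 4·13 + 14)/6 = 78/6 = 13; σ²_Data cleaning = ((14−12)/6)² = 0.111
te_Analysis = (4 + 4·5 + 6)/6 = 30/6 = 5; σ²_Analysis = ((6−4)/6)² = 0.111
te_Draft manuscript = (8 + 4·11 + 14)/6 = 66/6 = 11; σ²_Draft manuscript = ((14−8)/6)² = 1.000
te_Internal review = (2 + 4·4 + 18)/6 = 36/6 = 6; σ²_Internal review = ((18−2)/6)² = 7.111

Forward pass:
ES_Pilot data = 0; EF_Pilot data = 7
ES_Data collection = 0; EF_Data collection = 4
ES_Data cleaning = 0; EF_Data cleaning = 13
ES_Analysis = max(EF_Pilot data=7, EF_Data collection=4) = 7; EF_Analysis = 7+5 = 12
ES_Draft manuscript = max(EF_Pilot data=7, EF_Data cleaning=13) = 13; EF_Draft manuscript = 13+11 = 24
ES_Internal review = max(EF_Data collection=4, EF_Analysis=12, EF_Draft manuscript=24) = 24; EF_Internal review = 24+6 = 30
Expected project duration μ = 30 hours. Critical path: Data cleaning → Draft manuscript → Internal review.

Variance along critical path = 0.111 + 1.000 + 7.111 = 8.222; σ = √8.222 = 2.867 hours.
Z = (27 − 30) / 2.867 = -1.046
P(T ≤ 27) = Φ(-1.046) ≈ 0.148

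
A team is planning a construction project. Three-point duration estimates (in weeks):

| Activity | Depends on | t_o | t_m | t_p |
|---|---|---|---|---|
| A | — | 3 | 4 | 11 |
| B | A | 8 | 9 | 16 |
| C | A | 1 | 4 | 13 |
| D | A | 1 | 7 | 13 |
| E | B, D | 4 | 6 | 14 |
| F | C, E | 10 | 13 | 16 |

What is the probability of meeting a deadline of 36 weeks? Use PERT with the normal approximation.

0.644

te_A = (3 + 4·4 + 11)/6 = 30/6 = 5; σ²_A = ((11−3)/6)² = 1.778
te_B = (8 + 4·9 + 16)/6 = 60/6 = 10; σ²_B = ((16−8)/6)² = 1.778
te_C = (1 + 4·4 + 13)/6 = 30/6 = 5; σ²_C = ((13−1)/6)² = 4.000
te_D = (1 + 4·7 + 13)/6 = 42/6 = 7; σ²_D = ((13−1)/6)² = 4.000
te_E = (4 + 4·6 + 14)/6 = 42/6 = 7; σ²_E = ((14−4)/6)² = 2.778
te_F = (10 + 4·13 + 16)/6 = 78/6 = 13; σ²_F = ((16−10)/6)² = 1.000

Forward pass:
ES_A = 0; EF_A = 5
ES_B = 5; EF_B = 5+10 = 15
ES_C = 5; EF_C = 5+5 = 10
ES_D = 5; EF_D = 5+7 = 12
ES_E = max(EF_B=15, EF_D=12) = 15; EF_E = 15+7 = 22
ES_F = max(EF_C=10, EF_E=22) = 22; EF_F = 22+13 = 35
Expected project duration μ = 35 weeks. Critical path: A → B → E → F.

Variance along critical path = 1.778 + 1.778 + 2.778 + 1.000 = 7.333; σ = √7.333 = 2.708 weeks.
Z = (36 − 35) / 2.708 = 0.369
P(T ≤ 36) = Φ(0.369) ≈ 0.644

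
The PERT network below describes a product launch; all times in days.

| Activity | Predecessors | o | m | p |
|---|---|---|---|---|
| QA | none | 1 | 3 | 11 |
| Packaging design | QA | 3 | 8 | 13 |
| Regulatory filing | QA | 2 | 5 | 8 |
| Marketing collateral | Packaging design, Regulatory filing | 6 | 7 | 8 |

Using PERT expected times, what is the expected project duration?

19 days

te_QA = (1 + 4·3 + 11)/6 = 24/6 = 4
te_Packaging design = (3 + 4·8 + 13)/6 = 48/6 = 8
te_Regulatory filing = (2 + 4·5 + 8)/6 = 30/6 = 5
te_Marketing collateral = (6 + 4·7 + 8)/6 = 42/6 = 7

Forward pass:
ES_QA = 0; EF_QA = 4
ES_Packaging design = 4; EF_Packaging design = 4+8 = 12
ES_Regulatory filing = 4; EF_Regulatory filing = 4+5 = 9
ES_Marketing collateral = max(EF_Packaging design=12, EF_Regulatory filing=9) = 12; EF_Marketing collateral = 12+7 = 19
Expected project duration μ = 19 days. Critical path: QA → Packaging design → Marketing collateral.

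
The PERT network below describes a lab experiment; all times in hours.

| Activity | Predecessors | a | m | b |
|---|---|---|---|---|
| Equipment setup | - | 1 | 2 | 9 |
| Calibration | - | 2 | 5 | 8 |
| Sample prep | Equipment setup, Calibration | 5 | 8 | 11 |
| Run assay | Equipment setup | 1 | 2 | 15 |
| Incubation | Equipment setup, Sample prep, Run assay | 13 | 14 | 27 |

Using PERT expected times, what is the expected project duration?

29 hours

te_Equipment setup = (1 + 4·2 + 9)/6 = 18/6 = 3
te_Calibration = (2 + 4·5 + 8)/6 = 30/6 = 5
te_Sample prep = (5 + 4·8 + 11)/6 = 48/6 = 8
te_Run assay = (1 + 4·2 + 15)/6 = 24/6 = 4
te_Incubation = (13 + 4·14 + 27)/6 = 96/6 = 16

Forward pass:
ES_Equipment setup = 0; EF_Equipment setup = 3
ES_Calibration = 0; EF_Calibration = 5
ES_Sample prep = max(EF_Equipment setup=3, EF_Calibration=5) = 5; EF_Sample prep = 5+8 = 13
ES_Run assay = 3; EF_Run assay = 3+4 = 7
ES_Incubation = max(EF_Equipment setup=3, EF_Sample prep=13, EF_Run assay=7) = 13; EF_Incubation = 13+16 = 29
Expected project duration μ = 29 hours. Critical path: Calibration → Sample prep → Incubation.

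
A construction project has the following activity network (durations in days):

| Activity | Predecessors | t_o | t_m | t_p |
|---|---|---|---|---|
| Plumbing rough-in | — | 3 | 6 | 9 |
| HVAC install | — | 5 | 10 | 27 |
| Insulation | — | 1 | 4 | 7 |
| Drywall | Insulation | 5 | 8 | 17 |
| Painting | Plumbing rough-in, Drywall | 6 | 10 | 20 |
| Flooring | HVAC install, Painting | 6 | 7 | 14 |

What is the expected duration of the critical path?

te_Plumbing rough-in = (3 + 4·6 + 9)/6 = 36/6 = 6
te_HVAC install = (5 + 4·10 + 27)/6 = 72/6 = 12
te_Insulation = (1 + 4·4 + 7)/6 = 24/6 = 4
te_Drywall = (5 + 4·8 + 17)/6 = 54/6 = 9
te_Painting = (6 + 4·10 + 20)/6 = 66/6 = 11
te_Flooring = (6 + 4·7 + 14)/6 = 48/6 = 8

Forward pass:
ES_Plumbing rough-in = 0; EF_Plumbing rough-in = 6
ES_HVAC install = 0; EF_HVAC install = 12
ES_Insulation = 0; EF_Insulation = 4
ES_Drywall = 4; EF_Drywall = 4+9 = 13
ES_Painting = max(EF_Plumbing rough-in=6, EF_Drywall=13) = 13; EF_Painting = 13+11 = 24
ES_Flooring = max(EF_HVAC install=12, EF_Painting=24) = 24; EF_Flooring = 24+8 = 32
Expected project duration μ = 32 days. Critical path: Insulation → Drywall → Painting → Flooring.

32 days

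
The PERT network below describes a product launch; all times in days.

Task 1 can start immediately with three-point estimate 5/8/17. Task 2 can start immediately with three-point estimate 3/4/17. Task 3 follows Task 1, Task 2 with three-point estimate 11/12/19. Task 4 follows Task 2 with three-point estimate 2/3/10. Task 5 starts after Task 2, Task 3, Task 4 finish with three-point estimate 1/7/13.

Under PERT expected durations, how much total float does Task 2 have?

3 days

te_Task 1 = (5 + 4·8 + 17)/6 = 54/6 = 9
te_Task 2 = (3 + 4·4 + 17)/6 = 36/6 = 6
te_Task 3 = (11 + 4·12 + 19)/6 = 78/6 = 13
te_Task 4 = (2 + 4·3 + 10)/6 = 24/6 = 4
te_Task 5 = (1 + 4·7 + 13)/6 = 42/6 = 7

Forward pass:
ES_Task 1 = 0; EF_Task 1 = 9
ES_Task 2 = 0; EF_Task 2 = 6
ES_Task 3 = max(EF_Task 1=9, EF_Task 2=6) = 9; EF_Task 3 = 9+13 = 22
ES_Task 4 = 6; EF_Task 4 = 6+4 = 10
ES_Task 5 = max(EF_Task 2=6, EF_Task 3=22, EF_Task 4=10) = 22; EF_Task 5 = 22+7 = 29
Expected project duration μ = 29 days. Critical path: Task 1 → Task 3 → Task 5.

Backward pass:
LF_Task 5 = 29; LS_Task 5 = 29−7 = 22
LF_Task 4 = LS_Task 5 = 22; LS_Task 4 = 22−4 = 18
LF_Task 3 = LS_Task 5 = 22; LS_Task 3 = 22−13 = 9
LF_Task 2 = min(LS_Task 3=9, LS_Task 4=18, LS_Task 5=22) = 9; LS_Task 2 = 9−6 = 3
LF_Task 1 = LS_Task 3 = 9; LS_Task 1 = 9−9 = 0
Slack_Task 2 = LS_Task 2 − ES_Task 2 = 3 − 0 = 3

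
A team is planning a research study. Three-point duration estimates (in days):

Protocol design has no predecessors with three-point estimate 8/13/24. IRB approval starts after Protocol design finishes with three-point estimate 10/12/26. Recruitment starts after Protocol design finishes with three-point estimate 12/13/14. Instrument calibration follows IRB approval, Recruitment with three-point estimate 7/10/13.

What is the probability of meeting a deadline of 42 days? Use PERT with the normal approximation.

0.847

te_Protocol design = (8 + 4·13 + 24)/6 = 84/6 = 14; σ²_Protocol design = ((24−8)/6)² = 7.111
te_IRB approval = (10 + 4·12 + 26)/6 = 84/6 = 14; σ²_IRB approval = ((26−10)/6)² = 7.111
te_Recruitment = (12 + 4·13 + 14)/6 = 78/6 = 13; σ²_Recruitment = ((14−12)/6)² = 0.111
te_Instrument calibration = (7 + 4·10 + 13)/6 = 60/6 = 10; σ²_Instrument calibration = ((13−7)/6)² = 1.000

Forward pass:
ES_Protocol design = 0; EF_Protocol design = 14
ES_IRB approval = 14; EF_IRB approval = 14+14 = 28
ES_Recruitment = 14; EF_Recruitment = 14+13 = 27
ES_Instrument calibration = max(EF_IRB approval=28, EF_Recruitment=27) = 28; EF_Instrument calibration = 28+10 = 38
Expected project duration μ = 38 days. Critical path: Protocol design → IRB approval → Instrument calibration.

Variance along critical path = 7.111 + 7.111 + 1.000 = 15.222; σ = √15.222 = 3.902 days.
Z = (42 − 38) / 3.902 = 1.025
P(T ≤ 42) = Φ(1.025) ≈ 0.847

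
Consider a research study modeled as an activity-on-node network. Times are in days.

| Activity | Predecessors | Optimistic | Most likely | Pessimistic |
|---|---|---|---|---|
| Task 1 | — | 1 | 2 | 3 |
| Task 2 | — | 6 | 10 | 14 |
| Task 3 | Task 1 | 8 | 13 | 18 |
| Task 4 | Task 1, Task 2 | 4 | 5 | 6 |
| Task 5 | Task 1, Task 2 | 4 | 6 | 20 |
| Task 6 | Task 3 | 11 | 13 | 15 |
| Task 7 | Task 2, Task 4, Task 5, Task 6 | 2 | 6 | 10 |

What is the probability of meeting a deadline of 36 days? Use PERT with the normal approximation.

te_Task 1 = (1 + 4·2 + 3)/6 = 12/6 = 2; σ²_Task 1 = ((3−1)/6)² = 0.111
te_Task 2 = (6 + 4·10 + 14)/6 = 60/6 = 10; σ²_Task 2 = ((14−6)/6)² = 1.778
te_Task 3 = (8 + 4·13 + 18)/6 = 78/6 = 13; σ²_Task 3 = ((18−8)/6)² = 2.778
te_Task 4 = (4 + 4·5 + 6)/6 = 30/6 = 5; σ²_Task 4 = ((6−4)/6)² = 0.111
te_Task 5 = (4 + 4·6 + 20)/6 = 48/6 = 8; σ²_Task 5 = ((20−4)/6)² = 7.111
te_Task 6 = (11 + 4·13 + 15)/6 = 78/6 = 13; σ²_Task 6 = ((15−11)/6)² = 0.444
te_Task 7 = (2 + 4·6 + 10)/6 = 36/6 = 6; σ²_Task 7 = ((10−2)/6)² = 1.778

Forward pass:
ES_Task 1 = 0; EF_Task 1 = 2
ES_Task 2 = 0; EF_Task 2 = 10
ES_Task 3 = 2; EF_Task 3 = 2+13 = 15
ES_Task 4 = max(EF_Task 1=2, EF_Task 2=10) = 10; EF_Task 4 = 10+5 = 15
ES_Task 5 = max(EF_Task 1=2, EF_Task 2=10) = 10; EF_Task 5 = 10+8 = 18
ES_Task 6 = 15; EF_Task 6 = 15+13 = 28
ES_Task 7 = max(EF_Task 2=10, EF_Task 4=15, EF_Task 5=18, EF_Task 6=28) = 28; EF_Task 7 = 28+6 = 34
Expected project duration μ = 34 days. Critical path: Task 1 → Task 3 → Task 6 → Task 7.

Variance along critical path = 0.111 + 2.778 + 0.444 + 1.778 = 5.111; σ = √5.111 = 2.261 days.
Z = (36 − 34) / 2.261 = 0.885
P(T ≤ 36) = Φ(0.885) ≈ 0.812

0.812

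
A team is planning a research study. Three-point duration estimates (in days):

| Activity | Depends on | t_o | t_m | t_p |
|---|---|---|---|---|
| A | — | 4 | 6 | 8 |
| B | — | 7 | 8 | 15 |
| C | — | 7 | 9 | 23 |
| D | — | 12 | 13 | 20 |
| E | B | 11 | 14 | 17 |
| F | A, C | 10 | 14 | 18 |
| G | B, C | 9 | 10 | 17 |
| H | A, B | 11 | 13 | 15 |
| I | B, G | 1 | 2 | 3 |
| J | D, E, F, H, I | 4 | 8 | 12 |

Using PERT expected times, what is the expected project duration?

te_A = (4 + 4·6 + 8)/6 = 36/6 = 6
te_B = (7 + 4·8 + 15)/6 = 54/6 = 9
te_C = (7 + 4·9 + 23)/6 = 66/6 = 11
te_D = (12 + 4·13 + 20)/6 = 84/6 = 14
te_E = (11 + 4·14 + 17)/6 = 84/6 = 14
te_F = (10 + 4·14 + 18)/6 = 84/6 = 14
te_G = (9 + 4·10 + 17)/6 = 66/6 = 11
te_H = (11 + 4·13 + 15)/6 = 78/6 = 13
te_I = (1 + 4·2 + 3)/6 = 12/6 = 2
te_J = (4 + 4·8 + 12)/6 = 48/6 = 8

Forward pass:
ES_A = 0; EF_A = 6
ES_B = 0; EF_B = 9
ES_C = 0; EF_C = 11
ES_D = 0; EF_D = 14
ES_E = 9; EF_E = 9+14 = 23
ES_F = max(EF_A=6, EF_C=11) = 11; EF_F = 11+14 = 25
ES_G = max(EF_B=9, EF_C=11) = 11; EF_G = 11+11 = 22
ES_H = max(EF_A=6, EF_B=9) = 9; EF_H = 9+13 = 22
ES_I = max(EF_B=9, EF_G=22) = 22; EF_I = 22+2 = 24
ES_J = max(EF_D=14, EF_E=23, EF_F=25, EF_H=22, EF_I=24) = 25; EF_J = 25+8 = 33
Expected project duration μ = 33 days. Critical path: C → F → J.

33 days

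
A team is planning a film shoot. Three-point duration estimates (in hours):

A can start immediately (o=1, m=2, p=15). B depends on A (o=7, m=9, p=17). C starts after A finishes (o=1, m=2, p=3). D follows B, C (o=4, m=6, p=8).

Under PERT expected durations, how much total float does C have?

8 hours

te_A = (1 + 4·2 + 15)/6 = 24/6 = 4
te_B = (7 + 4·9 + 17)/6 = 60/6 = 10
te_C = (1 + 4·2 + 3)/6 = 12/6 = 2
te_D = (4 + 4·6 + 8)/6 = 36/6 = 6

Forward pass:
ES_A = 0; EF_A = 4
ES_B = 4; EF_B = 4+10 = 14
ES_C = 4; EF_C = 4+2 = 6
ES_D = max(EF_B=14, EF_C=6) = 14; EF_D = 14+6 = 20
Expected project duration μ = 20 hours. Critical path: A → B → D.

Backward pass:
LF_D = 20; LS_D = 20−6 = 14
LF_C = LS_D = 14; LS_C = 14−2 = 12
LF_B = LS_D = 14; LS_B = 14−10 = 4
LF_A = min(LS_B=4, LS_C=12) = 4; LS_A = 4−4 = 0
Slack_C = LS_C − ES_C = 12 − 4 = 8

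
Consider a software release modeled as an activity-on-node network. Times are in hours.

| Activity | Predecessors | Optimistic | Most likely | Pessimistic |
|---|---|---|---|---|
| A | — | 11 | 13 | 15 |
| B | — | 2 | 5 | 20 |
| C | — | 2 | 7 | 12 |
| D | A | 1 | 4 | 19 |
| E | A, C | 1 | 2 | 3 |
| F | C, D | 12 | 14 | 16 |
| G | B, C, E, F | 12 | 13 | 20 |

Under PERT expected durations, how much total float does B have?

te_A = (11 + 4·13 + 15)/6 = 78/6 = 13
te_B = (2 + 4·5 + 20)/6 = 42/6 = 7
te_C = (2 + 4·7 + 12)/6 = 42/6 = 7
te_D = (1 + 4·4 + 19)/6 = 36/6 = 6
te_E = (1 + 4·2 + 3)/6 = 12/6 = 2
te_F = (12 + 4·14 + 16)/6 = 84/6 = 14
te_G = (12 + 4·13 + 20)/6 = 84/6 = 14

Forward pass:
ES_A = 0; EF_A = 13
ES_B = 0; EF_B = 7
ES_C = 0; EF_C = 7
ES_D = 13; EF_D = 13+6 = 19
ES_E = max(EF_A=13, EF_C=7) = 13; EF_E = 13+2 = 15
ES_F = max(EF_C=7, EF_D=19) = 19; EF_F = 19+14 = 33
ES_G = max(EF_B=7, EF_C=7, EF_E=15, EF_F=33) = 33; EF_G = 33+14 = 47
Expected project duration μ = 47 hours. Critical path: A → D → F → G.

Backward pass:
LF_G = 47; LS_G = 47−14 = 33
LF_F = LS_G = 33; LS_F = 33−14 = 19
LF_E = LS_G = 33; LS_E = 33−2 = 31
LF_D = LS_F = 19; LS_D = 19−6 = 13
LF_C = min(LS_E=31, LS_F=19, LS_G=33) = 19; LS_C = 19−7 = 12
LF_B = LS_G = 33; LS_B = 33−7 = 26
LF_A = min(LS_D=13, LS_E=31) = 13; LS_A = 13−13 = 0
Slack_B = LS_B − ES_B = 26 − 0 = 26

26 hours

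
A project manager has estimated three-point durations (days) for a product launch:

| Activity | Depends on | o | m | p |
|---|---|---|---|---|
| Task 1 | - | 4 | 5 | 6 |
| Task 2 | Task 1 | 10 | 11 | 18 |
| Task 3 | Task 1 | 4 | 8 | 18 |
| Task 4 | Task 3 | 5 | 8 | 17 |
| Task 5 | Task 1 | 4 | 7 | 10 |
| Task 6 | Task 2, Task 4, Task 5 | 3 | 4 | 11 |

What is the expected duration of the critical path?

te_Task 1 = (4 + 4·5 + 6)/6 = 30/6 = 5
te_Task 2 = (10 + 4·11 + 18)/6 = 72/6 = 12
te_Task 3 = (4 + 4·8 + 18)/6 = 54/6 = 9
te_Task 4 = (5 + 4·8 + 17)/6 = 54/6 = 9
te_Task 5 = (4 + 4·7 + 10)/6 = 42/6 = 7
te_Task 6 = (3 + 4·4 + 11)/6 = 30/6 = 5

Forward pass:
ES_Task 1 = 0; EF_Task 1 = 5
ES_Task 2 = 5; EF_Task 2 = 5+12 = 17
ES_Task 3 = 5; EF_Task 3 = 5+9 = 14
ES_Task 4 = 14; EF_Task 4 = 14+9 = 23
ES_Task 5 = 5; EF_Task 5 = 5+7 = 12
ES_Task 6 = max(EF_Task 2=17, EF_Task 4=23, EF_Task 5=12) = 23; EF_Task 6 = 23+5 = 28
Expected project duration μ = 28 days. Critical path: Task 1 → Task 3 → Task 4 → Task 6.

28 days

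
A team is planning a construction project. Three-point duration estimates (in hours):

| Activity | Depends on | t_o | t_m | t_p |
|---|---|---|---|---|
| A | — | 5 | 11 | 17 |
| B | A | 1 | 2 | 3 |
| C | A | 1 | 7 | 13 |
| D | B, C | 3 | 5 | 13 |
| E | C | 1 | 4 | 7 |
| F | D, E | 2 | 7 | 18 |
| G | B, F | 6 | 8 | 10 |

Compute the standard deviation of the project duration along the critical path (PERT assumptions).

4.28 hours

te_A = (5 + 4·11 + 17)/6 = 66/6 = 11; σ²_A = ((17−5)/6)² = 4.000
te_B = (1 + 4·2 + 3)/6 = 12/6 = 2; σ²_B = ((3−1)/6)² = 0.111
te_C = (1 + 4·7 + 13)/6 = 42/6 = 7; σ²_C = ((13−1)/6)² = 4.000
te_D = (3 + 4·5 + 13)/6 = 36/6 = 6; σ²_D = ((13−3)/6)² = 2.778
te_E = (1 + 4·4 + 7)/6 = 24/6 = 4; σ²_E = ((7−1)/6)² = 1.000
te_F = (2 + 4·7 + 18)/6 = 48/6 = 8; σ²_F = ((18−2)/6)² = 7.111
te_G = (6 + 4·8 + 10)/6 = 48/6 = 8; σ²_G = ((10−6)/6)² = 0.444

Forward pass:
ES_A = 0; EF_A = 11
ES_B = 11; EF_B = 11+2 = 13
ES_C = 11; EF_C = 11+7 = 18
ES_D = max(EF_B=13, EF_C=18) = 18; EF_D = 18+6 = 24
ES_E = 18; EF_E = 18+4 = 22
ES_F = max(EF_D=24, EF_E=22) = 24; EF_F = 24+8 = 32
ES_G = max(EF_B=13, EF_F=32) = 32; EF_G = 32+8 = 40
Expected project duration μ = 40 hours. Critical path: A → C → D → F → G.

Variance along critical path = 4.000 + 4.000 + 2.778 + 7.111 + 0.444 = 18.333
σ = √18.333 = 4.282 hours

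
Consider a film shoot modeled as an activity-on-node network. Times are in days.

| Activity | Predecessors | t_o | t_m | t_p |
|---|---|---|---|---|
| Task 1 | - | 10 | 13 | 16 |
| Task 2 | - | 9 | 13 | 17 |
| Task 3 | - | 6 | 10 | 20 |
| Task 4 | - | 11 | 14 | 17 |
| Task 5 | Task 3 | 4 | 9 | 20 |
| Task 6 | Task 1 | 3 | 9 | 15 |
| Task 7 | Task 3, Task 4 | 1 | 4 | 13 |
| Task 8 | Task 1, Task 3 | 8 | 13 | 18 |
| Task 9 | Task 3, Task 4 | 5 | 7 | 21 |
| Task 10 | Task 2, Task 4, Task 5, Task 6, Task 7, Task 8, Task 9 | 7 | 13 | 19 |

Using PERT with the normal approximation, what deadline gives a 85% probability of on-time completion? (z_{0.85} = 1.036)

41.9 days

te_Task 1 = (10 + 4·13 + 16)/6 = 78/6 = 13; σ²_Task 1 = ((16−10)/6)² = 1.000
te_Task 2 = (9 + 4·13 + 17)/6 = 78/6 = 13; σ²_Task 2 = ((17−9)/6)² = 1.778
te_Task 3 = (6 + 4·10 + 20)/6 = 66/6 = 11; σ²_Task 3 = ((20−6)/6)² = 5.444
te_Task 4 = (11 + 4·14 + 17)/6 = 84/6 = 14; σ²_Task 4 = ((17−11)/6)² = 1.000
te_Task 5 = (4 + 4·9 + 20)/6 = 60/6 = 10; σ²_Task 5 = ((20−4)/6)² = 7.111
te_Task 6 = (3 + 4·9 + 15)/6 = 54/6 = 9; σ²_Task 6 = ((15−3)/6)² = 4.000
te_Task 7 = (1 + 4·4 + 13)/6 = 30/6 = 5; σ²_Task 7 = ((13−1)/6)² = 4.000
te_Task 8 = (8 + 4·13 + 18)/6 = 78/6 = 13; σ²_Task 8 = ((18−8)/6)² = 2.778
te_Task 9 = (5 + 4·7 + 21)/6 = 54/6 = 9; σ²_Task 9 = ((21−5)/6)² = 7.111
te_Task 10 = (7 + 4·13 + 19)/6 = 78/6 = 13; σ²_Task 10 = ((19−7)/6)² = 4.000

Forward pass:
ES_Task 1 = 0; EF_Task 1 = 13
ES_Task 2 = 0; EF_Task 2 = 13
ES_Task 3 = 0; EF_Task 3 = 11
ES_Task 4 = 0; EF_Task 4 = 14
ES_Task 5 = 11; EF_Task 5 = 11+10 = 21
ES_Task 6 = 13; EF_Task 6 = 13+9 = 22
ES_Task 7 = max(EF_Task 3=11, EF_Task 4=14) = 14; EF_Task 7 = 14+5 = 19
ES_Task 8 = max(EF_Task 1=13, EF_Task 3=11) = 13; EF_Task 8 = 13+13 = 26
ES_Task 9 = max(EF_Task 3=11, EF_Task 4=14) = 14; EF_Task 9 = 14+9 = 23
ES_Task 10 = max(EF_Task 2=13, EF_Task 4=14, EF_Task 5=21, EF_Task 6=22, EF_Task 7=19, EF_Task 8=26, EF_Task 9=23) = 26; EF_Task 10 = 26+13 = 39
Expected project duration μ = 39 days. Critical path: Task 1 → Task 8 → Task 10.

Variance along critical path = 1.000 + 2.778 + 4.000 = 7.778; σ = 2.789 days.
D = μ + z·σ = 39 + 1.036·2.789 = 41.9 days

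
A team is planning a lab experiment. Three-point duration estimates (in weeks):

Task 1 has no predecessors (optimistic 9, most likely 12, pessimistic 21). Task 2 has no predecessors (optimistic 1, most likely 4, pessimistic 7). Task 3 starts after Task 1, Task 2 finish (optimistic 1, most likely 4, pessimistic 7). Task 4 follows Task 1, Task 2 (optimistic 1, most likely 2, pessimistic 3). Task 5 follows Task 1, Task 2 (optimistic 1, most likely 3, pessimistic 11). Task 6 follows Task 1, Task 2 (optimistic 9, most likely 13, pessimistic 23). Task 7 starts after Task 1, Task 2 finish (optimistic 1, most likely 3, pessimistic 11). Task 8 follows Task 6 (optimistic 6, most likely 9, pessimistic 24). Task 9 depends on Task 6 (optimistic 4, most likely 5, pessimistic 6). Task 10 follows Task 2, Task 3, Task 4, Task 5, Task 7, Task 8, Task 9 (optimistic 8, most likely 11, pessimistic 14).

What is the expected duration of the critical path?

49 weeks

te_Task 1 = (9 + 4·12 + 21)/6 = 78/6 = 13
te_Task 2 = (1 + 4·4 + 7)/6 = 24/6 = 4
te_Task 3 = (1 + 4·4 + 7)/6 = 24/6 = 4
te_Task 4 = (1 + 4·2 + 3)/6 = 12/6 = 2
te_Task 5 = (1 + 4·3 + 11)/6 = 24/6 = 4
te_Task 6 = (9 + 4·13 + 23)/6 = 84/6 = 14
te_Task 7 = (1 + 4·3 + 11)/6 = 24/6 = 4
te_Task 8 = (6 + 4·9 + 24)/6 = 66/6 = 11
te_Task 9 = (4 + 4·5 + 6)/6 = 30/6 = 5
te_Task 10 = (8 + 4·11 + 14)/6 = 66/6 = 11

Forward pass:
ES_Task 1 = 0; EF_Task 1 = 13
ES_Task 2 = 0; EF_Task 2 = 4
ES_Task 3 = max(EF_Task 1=13, EF_Task 2=4) = 13; EF_Task 3 = 13+4 = 17
ES_Task 4 = max(EF_Task 1=13, EF_Task 2=4) = 13; EF_Task 4 = 13+2 = 15
ES_Task 5 = max(EF_Task 1=13, EF_Task 2=4) = 13; EF_Task 5 = 13+4 = 17
ES_Task 6 = max(EF_Task 1=13, EF_Task 2=4) = 13; EF_Task 6 = 13+14 = 27
ES_Task 7 = max(EF_Task 1=13, EF_Task 2=4) = 13; EF_Task 7 = 13+4 = 17
ES_Task 8 = 27; EF_Task 8 = 27+11 = 38
ES_Task 9 = 27; EF_Task 9 = 27+5 = 32
ES_Task 10 = max(EF_Task 2=4, EF_Task 3=17, EF_Task 4=15, EF_Task 5=17, EF_Task 7=17, EF_Task 8=38, EF_Task 9=32) = 38; EF_Task 10 = 38+11 = 49
Expected project duration μ = 49 weeks. Critical path: Task 1 → Task 6 → Task 8 → Task 10.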